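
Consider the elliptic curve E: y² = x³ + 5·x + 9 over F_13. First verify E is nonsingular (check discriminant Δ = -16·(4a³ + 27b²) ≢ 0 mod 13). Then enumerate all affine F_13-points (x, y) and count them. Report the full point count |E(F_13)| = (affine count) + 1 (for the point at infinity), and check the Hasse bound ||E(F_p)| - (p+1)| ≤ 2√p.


Affine points = {(0, 3), (0, 10), (2, 1), (2, 12), (3, 5), (3, 8), (5, 4), (5, 9), (7, 6), (7, 7), (9, 4), (9, 9), (11, 2), (11, 11), (12, 4), (12, 9)}; affine count = 16; |E(F_13)| = 17.

Discriminant check: Δ ∝ 4a³ + 27b² = 4·5³ + 27·9² = 4·125 + 27·81 ≡ 9 (mod 13). Nonzero ⇒ E is nonsingular.
For each x ∈ F_13, compute rhs = x³ + 5·x + 9 mod 13, then count y ∈ F_13 with y² ≡ rhs.
  x = 0: rhs = 9, matching y values: 3, 10 (2 points).
  x = 1: rhs = 2, matching y values: none (0 points).
  x = 2: rhs = 1, matching y values: 1, 12 (2 points).
  x = 3: rhs = 12, matching y values: 5, 8 (2 points).
  x = 4: rhs = 2, matching y values: none (0 points).
  x = 5: rhs = 3, matching y values: 4, 9 (2 points).
  x = 6: rhs = 8, matching y values: none (0 points).
  x = 7: rhs = 10, matching y values: 6, 7 (2 points).
  x = 8: rhs = 2, matching y values: none (0 points).
  x = 9: rhs = 3, matching y values: 4, 9 (2 points).
  x = 10: rhs = 6, matching y values: none (0 points).
  x = 11: rhs = 4, matching y values: 2, 11 (2 points).
  x = 12: rhs = 3, matching y values: 4, 9 (2 points).
Total affine count: 16.
Full point count |E(F_13)| = 16 + 1 = 17.
Hasse bound: |17 − (13+1)| = |3| = 3 ≤ 2√13 ≈ 7.2111 ✓.


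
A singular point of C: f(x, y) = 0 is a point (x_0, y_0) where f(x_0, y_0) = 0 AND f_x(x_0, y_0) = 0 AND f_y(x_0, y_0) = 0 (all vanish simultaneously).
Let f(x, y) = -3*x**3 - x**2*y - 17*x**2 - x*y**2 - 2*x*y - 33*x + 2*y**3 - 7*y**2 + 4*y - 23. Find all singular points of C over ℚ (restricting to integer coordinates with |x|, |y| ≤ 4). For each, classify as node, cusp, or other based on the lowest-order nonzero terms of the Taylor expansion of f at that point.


Singular points: {(-2, 1)}; classification: cusp.

Compute partial derivatives:
  f_x = -9*x**2 - 2*x*y - 34*x - y**2 - 2*y - 33.
  f_y = -x**2 - 2*x*y - 2*x + 6*y**2 - 14*y + 4.
Scan x_0 ∈ {−4, ..., 4}. For each x_0, f_y(x_0, y) is a polynomial in y; find its integer roots y ∈ {−4, ..., 4}, then test f_x and f at those candidates.
  x = -4: f_y(-4, y) = 6*y**2 - 6*y - 4; no integer root y with |y| ≤ 4.
  x = -3: f_y(-3, y) = 6*y**2 - 8*y + 1; no integer root y with |y| ≤ 4.
  x = -2: f_y(-2, y) = 6*y**2 - 10*y + 4; vanishes at y ∈ {1}. (-2, 1): f_x = 0, f = 0 — SINGULAR.
  x = -1: f_y(-1, y) = 6*y**2 - 12*y + 5; no integer root y with |y| ≤ 4.
  x = 0: f_y(0, y) = 6*y**2 - 14*y + 4; vanishes at y ∈ {2}. (0, 2): f_x = -41 ≠ 0.
  x = 1: f_y(1, y) = 6*y**2 - 16*y + 1; no integer root y with |y| ≤ 4.
  x = 2: f_y(2, y) = 6*y**2 - 18*y - 4; no integer root y with |y| ≤ 4.
  x = 3: f_y(3, y) = 6*y**2 - 20*y - 11; no integer root y with |y| ≤ 4.
  x = 4: f_y(4, y) = 6*y**2 - 22*y - 20; no integer root y with |y| ≤ 4.
Only singular point on the grid: (-2, 1).
Classify: substitute x = -2 + u, y = 1 + v and expand: f = -3*u**3 - u**2*v - u*v**2 + 2*v**3 + v**2.
No constant or linear terms (consistent with a singular point). Quadratic part: v**2. Cubic part: -3*u**3 - u**2*v - u*v**2 + 2*v**3.
The quadratic part v**2 is a perfect square, so there is a single (double) tangent line v = 0, i.e. y = 1. Restricting the cubic part to that line (v = 0) leaves -3*u**3 ≠ 0, so f is not divisible by v and the branch is v² ≈ 3*u**3 to lowest order — this is a cusp.
Classification: cusp.


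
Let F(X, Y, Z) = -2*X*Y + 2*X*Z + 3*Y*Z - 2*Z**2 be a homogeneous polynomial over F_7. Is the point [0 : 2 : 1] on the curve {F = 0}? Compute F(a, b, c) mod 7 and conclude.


F(0,2,1) ≡ 4 (mod 7); P is NOT on the curve.

Evaluate F(0, 2, 1) term-by-term (mod 7).
  -2*X*Y ↦ -2·0·2·1 = 0
  2*X*Z ↦ 2·0·1·1 = 0
  3*Y*Z ↦ 3·1·2·1 = 6
  -2*Z**2 ↦ -2·1·1·1 = -2
Sum: F(0, 2, 1) = (0) + (0) + (6) + (-2) = 4.
Reducing mod 7: 4 ≡ 4 (mod 7).
Since F(a, b, c) ≡ 4 ≠ 0 (mod 7), P does NOT lie on the curve.


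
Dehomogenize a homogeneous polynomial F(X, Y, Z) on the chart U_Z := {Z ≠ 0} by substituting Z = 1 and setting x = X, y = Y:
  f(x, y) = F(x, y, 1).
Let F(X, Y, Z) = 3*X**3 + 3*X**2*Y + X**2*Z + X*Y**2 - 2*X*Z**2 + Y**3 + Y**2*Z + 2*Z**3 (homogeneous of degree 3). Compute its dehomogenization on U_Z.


f(x, y) = 3*x**3 + 3*x**2*y + x**2 + x*y**2 - 2*x + y**3 + y**2 + 2

On U_Z we set Z = 1. Each monomial c·X^i·Y^j·Z^k in F becomes c·x^i·y^j·1^k = c·x^i·y^j.
Substituting Z = 1: F(X, Y, 1) = 3*x**3 + 3*x**2*y + x**2 + x*y**2 - 2*x + y**3 + y**2 + 2.
Note: deg(f) ≤ deg(F) = 3; strict inequality happens when F is divisible by Z (lost terms).


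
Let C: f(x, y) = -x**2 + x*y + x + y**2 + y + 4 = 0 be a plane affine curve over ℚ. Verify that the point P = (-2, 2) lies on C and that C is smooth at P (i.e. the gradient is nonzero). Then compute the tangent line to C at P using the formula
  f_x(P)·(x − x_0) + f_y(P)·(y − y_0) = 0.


Tangent line at P: 7*x + 3*y + 8 = 0.

Step 1: f(-2, 2) = 0, so P lies on C.
Step 2: partial derivatives
  f_x(x, y) = -2*x + y + 1, f_y(x, y) = x + 2*y + 1.
  f_x(P) = 7, f_y(P) = 3 (gradient nonzero, so P is smooth).
Step 3: tangent line at P: 7·(x − -2) + 3·(y − 2) = 0.
Expanding: 7*x + 3*y + 8 = 0.


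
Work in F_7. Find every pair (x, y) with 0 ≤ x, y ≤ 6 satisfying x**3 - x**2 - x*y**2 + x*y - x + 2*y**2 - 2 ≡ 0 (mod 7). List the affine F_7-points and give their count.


Affine F_7-points: {(0, 1), (0, 6), (2, 0), (4, 0), (4, 2), (5, 2), (6, 2), (6, 3)}; count = 8.

For each of the 49 pairs (x, y) ∈ F_7², evaluate f(x, y) mod 7. Record the zeros.
  x = 0: [0↦5, 1↦0, 2↦6, 3↦2, 4↦2, 5↦6, 6↦0]  zeros at y ∈ {1, 6}
  x = 1: [0↦4, 1↦6, 2↦3, 3↦2, 4↦3, 5↦6, 6↦4]  zeros at y ∈ ∅
  x = 2: [0↦0, 1↦2, 2↦4, 3↦6, 4↦1, 5↦3, 6↦5]  zeros at y ∈ {0}
  x = 3: [0↦6, 1↦1, 2↦1, 3↦6, 4↦2, 5↦3, 6↦2]  zeros at y ∈ ∅
  x = 4: [0↦0, 1↦2, 2↦0, 3↦1, 4↦5, 5↦5, 6↦1]  zeros at y ∈ {0, 2}
  x = 5: [0↦2, 1↦4, 2↦0, 3↦4, 4↦2, 5↦1, 6↦1]  zeros at y ∈ {2}
  x = 6: [0↦4, 1↦6, 2↦0, 3↦0, 4↦6, 5↦4, 6↦1]  zeros at y ∈ {2, 3}
Collecting zeros: affine points = {(0, 1), (0, 6), (2, 0), (4, 0), (4, 2), (5, 2), (6, 2), (6, 3)}.
Total count |C(F_7)_aff| = 8.


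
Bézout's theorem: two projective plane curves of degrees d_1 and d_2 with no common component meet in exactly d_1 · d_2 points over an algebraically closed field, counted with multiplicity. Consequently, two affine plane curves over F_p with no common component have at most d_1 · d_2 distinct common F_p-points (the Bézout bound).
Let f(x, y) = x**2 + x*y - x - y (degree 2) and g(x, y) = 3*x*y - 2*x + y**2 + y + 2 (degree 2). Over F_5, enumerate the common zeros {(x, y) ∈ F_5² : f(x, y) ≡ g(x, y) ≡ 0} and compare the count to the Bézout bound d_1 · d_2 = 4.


Common zeros: {(1, 0), (1, 1), (3, 2)}; count = 3; Bézout bound = 4.

deg(f) = 2, deg(g) = 2, so Bézout bound = 4.
Scan x ∈ F_5. For each x, list the y ∈ F_5 with f(x, y) ≡ 0 and those with g(x, y) ≡ 0 (mod 5); the common zeros in that column are the intersection.
  x = 0: f ≡ 0 at y ∈ {0}; g ≡ 0 at y ∈ ∅; common: ∅.
  x = 1: f ≡ 0 at y ∈ {0, 1, 2, 3, 4}; g ≡ 0 at y ∈ {0, 1}; common: {0, 1}.
  x = 2: f ≡ 0 at y ∈ {3}; g ≡ 0 at y ∈ ∅; common: ∅.
  x = 3: f ≡ 0 at y ∈ {2}; g ≡ 0 at y ∈ {2, 3}; common: {2}.
  x = 4: f ≡ 0 at y ∈ {1}; g ≡ 0 at y ∈ ∅; common: ∅.
Collecting: common zeros = {(1, 0), (1, 1), (3, 2)}, so the count is 3.
Comparison with the Bézout bound: 3 ≤ 4 = deg(f)·deg(g), as expected for curves with no common component (the affine F_5-count falls short of the bound because intersections may lie at infinity, over extension fields, or carry multiplicity).


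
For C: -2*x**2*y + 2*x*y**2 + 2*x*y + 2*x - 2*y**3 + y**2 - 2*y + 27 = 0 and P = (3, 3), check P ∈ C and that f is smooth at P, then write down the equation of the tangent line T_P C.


Tangent line at P: -10*x - 26*y + 108 = 0.

Step 1: f(3, 3) = 0, so P lies on C.
Step 2: partial derivatives
  f_x(x, y) = -4*x*y + 2*y**2 + 2*y + 2, f_y(x, y) = -2*x**2 + 4*x*y + 2*x - 6*y**2 + 2*y - 2.
  f_x(P) = -10, f_y(P) = -26 (gradient nonzero, so P is smooth).
Step 3: tangent line at P: -10·(x − 3) + -26·(y − 3) = 0.
Expanding: -10*x - 26*y + 108 = 0.


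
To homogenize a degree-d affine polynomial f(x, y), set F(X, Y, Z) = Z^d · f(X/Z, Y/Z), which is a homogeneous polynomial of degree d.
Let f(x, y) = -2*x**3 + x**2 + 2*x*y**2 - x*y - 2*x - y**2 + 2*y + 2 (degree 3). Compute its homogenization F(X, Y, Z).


F(X, Y, Z) = -2*X**3 + X**2*Z + 2*X*Y**2 - X*Y*Z - 2*X*Z**2 - Y**2*Z + 2*Y*Z**2 + 2*Z**3

deg(f) = 3.
Substitute x = X/Z, y = Y/Z into f, then multiply by Z^3.
  monomial -2·x^3·y^0 ↦ -2·X^3·Y^0·Z^0.
  monomial 1·x^2·y^0 ↦ 1·X^2·Y^0·Z^1.
  monomial 2·x^1·y^2 ↦ 2·X^1·Y^2·Z^0.
  monomial -1·x^1·y^1 ↦ -1·X^1·Y^1·Z^1.
  monomial -2·x^1·y^0 ↦ -2·X^1·Y^0·Z^2.
  monomial -1·x^0·y^2 ↦ -1·X^0·Y^2·Z^1.
  monomial 2·x^0·y^1 ↦ 2·X^0·Y^1·Z^2.
  monomial 2·x^0·y^0 ↦ 2·X^0·Y^0·Z^3.
Collecting: F(X, Y, Z) = -2*X**3 + X**2*Z + 2*X*Y**2 - X*Y*Z - 2*X*Z**2 - Y**2*Z + 2*Y*Z**2 + 2*Z**3.


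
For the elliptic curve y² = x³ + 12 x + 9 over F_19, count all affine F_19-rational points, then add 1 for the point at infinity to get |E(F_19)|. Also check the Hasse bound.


Affine points = {(0, 3), (0, 16), (4, 8), (4, 11), (5, 2), (5, 17), (8, 3), (8, 16), (11, 3), (11, 16), (12, 0), (13, 5), (13, 14), (15, 7), (15, 12)}; affine count = 15; |E(F_19)| = 16.

Discriminant check: Δ ∝ 4a³ + 27b² = 4·12³ + 27·9² = 4·1728 + 27·81 ≡ 17 (mod 19). Nonzero ⇒ E is nonsingular.
For each x ∈ F_19, compute rhs = x³ + 12·x + 9 mod 19, then count y ∈ F_19 with y² ≡ rhs.
  x = 0: rhs = 9, matching y values: 3, 16 (2 points).
  x = 1: rhs = 3, matching y values: none (0 points).
  x = 2: rhs = 3, matching y values: none (0 points).
  x = 3: rhs = 15, matching y values: none (0 points).
  x = 4: rhs = 7, matching y values: 8, 11 (2 points).
  x = 5: rhs = 4, matching y values: 2, 17 (2 points).
  x = 6: rhs = 12, matching y values: none (0 points).
  x = 7: rhs = 18, matching y values: none (0 points).
  x = 8: rhs = 9, matching y values: 3, 16 (2 points).
  x = 9: rhs = 10, matching y values: none (0 points).
  x = 10: rhs = 8, matching y values: none (0 points).
  x = 11: rhs = 9, matching y values: 3, 16 (2 points).
  x = 12: rhs = 0, matching y values: 0 (1 points).
  x = 13: rhs = 6, matching y values: 5, 14 (2 points).
  x = 14: rhs = 14, matching y values: none (0 points).
  x = 15: rhs = 11, matching y values: 7, 12 (2 points).
  x = 16: rhs = 3, matching y values: none (0 points).
  x = 17: rhs = 15, matching y values: none (0 points).
  x = 18: rhs = 15, matching y values: none (0 points).
Total affine count: 15.
Full point count |E(F_19)| = 15 + 1 = 16.
Hasse bound: |16 − (19+1)| = |-4| = 4 ≤ 2√19 ≈ 8.7178 ✓.


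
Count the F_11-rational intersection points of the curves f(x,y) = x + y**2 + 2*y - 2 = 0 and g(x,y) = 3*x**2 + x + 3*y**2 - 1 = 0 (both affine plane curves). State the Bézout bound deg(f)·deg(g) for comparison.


Common zeros: ∅; count = 0; Bézout bound = 4.

deg(f) = 2, deg(g) = 2, so Bézout bound = 4.
Scan x ∈ F_11. For each x, list the y ∈ F_11 with f(x, y) ≡ 0 and those with g(x, y) ≡ 0 (mod 11); the common zeros in that column are the intersection.
  x = 0: f ≡ 0 at y ∈ {4, 5}; g ≡ 0 at y ∈ {2, 9}; common: ∅.
  x = 1: f ≡ 0 at y ∈ ∅; g ≡ 0 at y ∈ ∅; common: ∅.
  x = 2: f ≡ 0 at y ∈ {0, 9}; g ≡ 0 at y ∈ {5, 6}; common: ∅.
  x = 3: f ≡ 0 at y ∈ {10}; g ≡ 0 at y ∈ {4, 7}; common: ∅.
  x = 4: f ≡ 0 at y ∈ ∅; g ≡ 0 at y ∈ {4, 7}; common: ∅.
  x = 5: f ≡ 0 at y ∈ {2, 7}; g ≡ 0 at y ∈ {5, 6}; common: ∅.
  x = 6: f ≡ 0 at y ∈ ∅; g ≡ 0 at y ∈ ∅; common: ∅.
  x = 7: f ≡ 0 at y ∈ ∅; g ≡ 0 at y ∈ {2, 9}; common: ∅.
  x = 8: f ≡ 0 at y ∈ ∅; g ≡ 0 at y ∈ ∅; common: ∅.
  x = 9: f ≡ 0 at y ∈ {3, 6}; g ≡ 0 at y ∈ ∅; common: ∅.
  x = 10: f ≡ 0 at y ∈ {1, 8}; g ≡ 0 at y ∈ ∅; common: ∅.
Collecting: common zeros = ∅, so the count is 0.
Comparison with the Bézout bound: 0 ≤ 4 = deg(f)·deg(g), as expected for curves with no common component (the affine F_11-count falls short of the bound because intersections may lie at infinity, over extension fields, or carry multiplicity).


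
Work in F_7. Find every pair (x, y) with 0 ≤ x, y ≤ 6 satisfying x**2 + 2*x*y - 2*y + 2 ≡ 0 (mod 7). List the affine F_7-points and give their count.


Affine F_7-points: {(0, 1), (2, 4), (3, 6), (4, 4), (5, 1), (6, 6)}; count = 6.

For each of the 49 pairs (x, y) ∈ F_7², evaluate f(x, y) mod 7. Record the zeros.
  x = 0: [0↦2, 1↦0, 2↦5, 3↦3, 4↦1, 5↦6, 6↦4]  zeros at y ∈ {1}
  x = 1: [0↦3, 1↦3, 2↦3, 3↦3, 4↦3, 5↦3, 6↦3]  zeros at y ∈ ∅
  x = 2: [0↦6, 1↦1, 2↦3, 3↦5, 4↦0, 5↦2, 6↦4]  zeros at y ∈ {4}
  x = 3: [0↦4, 1↦1, 2↦5, 3↦2, 4↦6, 5↦3, 6↦0]  zeros at y ∈ {6}
  x = 4: [0↦4, 1↦3, 2↦2, 3↦1, 4↦0, 5↦6, 6↦5]  zeros at y ∈ {4}
  x = 5: [0↦6, 1↦0, 2↦1, 3↦2, 4↦3, 5↦4, 6↦5]  zeros at y ∈ {1}
  x = 6: [0↦3, 1↦6, 2↦2, 3↦5, 4↦1, 5↦4, 6↦0]  zeros at y ∈ {6}
Collecting zeros: affine points = {(0, 1), (2, 4), (3, 6), (4, 4), (5, 1), (6, 6)}.
Total count |C(F_7)_aff| = 6.


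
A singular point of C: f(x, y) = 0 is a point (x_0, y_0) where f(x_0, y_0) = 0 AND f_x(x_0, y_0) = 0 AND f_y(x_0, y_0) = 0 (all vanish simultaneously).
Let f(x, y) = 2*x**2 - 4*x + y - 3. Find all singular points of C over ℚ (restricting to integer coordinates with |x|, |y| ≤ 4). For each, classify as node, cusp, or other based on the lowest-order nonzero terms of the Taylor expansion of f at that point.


No singular points in the scanned grid; C is smooth there.

Compute partial derivatives:
  f_x = 4*x - 4.
  f_y = 1.
f_y = 1 is a nonzero constant, so f_y never vanishes: no point (x, y) can satisfy f = f_x = f_y = 0. In particular no (x, y) ∈ {−4, ..., 4}² is singular; the curve is smooth.


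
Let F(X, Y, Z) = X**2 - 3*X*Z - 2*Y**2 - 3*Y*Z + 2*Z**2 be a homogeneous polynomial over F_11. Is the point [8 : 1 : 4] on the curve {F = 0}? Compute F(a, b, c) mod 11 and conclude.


F(8,1,4) ≡ 8 (mod 11); P is NOT on the curve.

Evaluate F(8, 1, 4) term-by-term (mod 11).
  X**2 ↦ 1·64·1·1 = 64
  -3*X*Z ↦ -3·8·1·4 = -96
  -2*Y**2 ↦ -2·1·1·1 = -2
  -3*Y*Z ↦ -3·1·1·4 = -12
  2*Z**2 ↦ 2·1·1·16 = 32
Sum: F(8, 1, 4) = (64) + (-96) + (-2) + (-12) + (32) = -14.
Reducing mod 11: -14 ≡ 8 (mod 11).
Since F(a, b, c) ≡ 8 ≠ 0 (mod 11), P does NOT lie on the curve.


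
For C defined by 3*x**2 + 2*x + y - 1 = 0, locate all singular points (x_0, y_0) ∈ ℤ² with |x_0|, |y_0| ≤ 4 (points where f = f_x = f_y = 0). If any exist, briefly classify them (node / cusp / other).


No singular points in the scanned grid; C is smooth there.

Compute partial derivatives:
  f_x = 6*x + 2.
  f_y = 1.
f_y = 1 is a nonzero constant, so f_y never vanishes: no point (x, y) can satisfy f = f_x = f_y = 0. In particular no (x, y) ∈ {−4, ..., 4}² is singular; the curve is smooth.


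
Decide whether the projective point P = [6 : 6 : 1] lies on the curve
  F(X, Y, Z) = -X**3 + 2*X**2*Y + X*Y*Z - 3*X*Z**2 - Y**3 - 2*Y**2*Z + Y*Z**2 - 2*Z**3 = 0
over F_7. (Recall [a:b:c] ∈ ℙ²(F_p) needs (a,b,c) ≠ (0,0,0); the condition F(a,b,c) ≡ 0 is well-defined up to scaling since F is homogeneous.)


F(6,6,1) ≡ 6 (mod 7); P is NOT on the curve.

Evaluate F(6, 6, 1) term-by-term (mod 7).
  -X**3 ↦ -1·216·1·1 = -216
  2*X**2*Y ↦ 2·36·6·1 = 432
  X*Y*Z ↦ 1·6·6·1 = 36
  -3*X*Z**2 ↦ -3·6·1·1 = -18
  -Y**3 ↦ -1·1·216·1 = -216
  -2*Y**2*Z ↦ -2·1·36·1 = -72
  Y*Z**2 ↦ 1·1·6·1 = 6
  -2*Z**3 ↦ -2·1·1·1 = -2
Sum: F(6, 6, 1) = (-216) + (432) + (36) + (-18) + (-216) + (-72) + (6) + (-2) = -50.
Reducing mod 7: -50 ≡ 6 (mod 7).
Since F(a, b, c) ≡ 6 ≠ 0 (mod 7), P does NOT lie on the curve.


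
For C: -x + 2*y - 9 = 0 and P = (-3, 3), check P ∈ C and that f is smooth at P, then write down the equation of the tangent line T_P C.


Tangent line at P: -x + 2*y - 9 = 0.

Step 1: f(-3, 3) = 0, so P lies on C.
Step 2: partial derivatives
  f_x(x, y) = -1, f_y(x, y) = 2.
  f_x(P) = -1, f_y(P) = 2 (gradient nonzero, so P is smooth).
Step 3: tangent line at P: -1·(x − -3) + 2·(y − 3) = 0.
Expanding: -x + 2*y - 9 = 0.


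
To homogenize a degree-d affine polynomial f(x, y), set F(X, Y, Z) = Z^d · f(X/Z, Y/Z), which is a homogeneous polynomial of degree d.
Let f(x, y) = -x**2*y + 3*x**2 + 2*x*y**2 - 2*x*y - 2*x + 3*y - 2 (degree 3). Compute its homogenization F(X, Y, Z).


F(X, Y, Z) = -X**2*Y + 3*X**2*Z + 2*X*Y**2 - 2*X*Y*Z - 2*X*Z**2 + 3*Y*Z**2 - 2*Z**3

deg(f) = 3.
Substitute x = X/Z, y = Y/Z into f, then multiply by Z^3.
  monomial -1·x^2·y^1 ↦ -1·X^2·Y^1·Z^0.
  monomial 3·x^2·y^0 ↦ 3·X^2·Y^0·Z^1.
  monomial 2·x^1·y^2 ↦ 2·X^1·Y^2·Z^0.
  monomial -2·x^1·y^1 ↦ -2·X^1·Y^1·Z^1.
  monomial -2·x^1·y^0 ↦ -2·X^1·Y^0·Z^2.
  monomial 3·x^0·y^1 ↦ 3·X^0·Y^1·Z^2.
  monomial -2·x^0·y^0 ↦ -2·X^0·Y^0·Z^3.
Collecting: F(X, Y, Z) = -X**2*Y + 3*X**2*Z + 2*X*Y**2 - 2*X*Y*Z - 2*X*Z**2 + 3*Y*Z**2 - 2*Z**3.


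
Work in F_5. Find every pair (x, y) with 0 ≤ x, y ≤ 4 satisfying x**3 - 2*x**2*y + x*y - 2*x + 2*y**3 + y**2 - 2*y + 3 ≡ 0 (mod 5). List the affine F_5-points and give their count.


Affine F_5-points: {(0, 3), (3, 1), (3, 2), (3, 4)}; count = 4.

For each of the 25 pairs (x, y) ∈ F_5², evaluate f(x, y) mod 5. Record the zeros.
  x = 0: [0↦3, 1↦4, 2↦4, 3↦0, 4↦4]  zeros at y ∈ {3}
  x = 1: [0↦2, 1↦2, 2↦1, 3↦1, 4↦4]  zeros at y ∈ ∅
  x = 2: [0↦2, 1↦2, 2↦1, 3↦1, 4↦4]  zeros at y ∈ ∅
  x = 3: [0↦4, 1↦0, 2↦0, 3↦1, 4↦0]  zeros at y ∈ {1, 2, 4}
  x = 4: [0↦4, 1↦2, 2↦4, 3↦2, 4↦3]  zeros at y ∈ ∅
Collecting zeros: affine points = {(0, 3), (3, 1), (3, 2), (3, 4)}.
Total count |C(F_5)_aff| = 4.


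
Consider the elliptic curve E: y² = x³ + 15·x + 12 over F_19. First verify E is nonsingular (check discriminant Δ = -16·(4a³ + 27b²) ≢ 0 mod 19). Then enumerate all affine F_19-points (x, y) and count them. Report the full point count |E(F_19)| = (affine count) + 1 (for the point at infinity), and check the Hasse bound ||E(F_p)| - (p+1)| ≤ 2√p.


Affine points = {(1, 3), (1, 16), (7, 2), (7, 17), (8, 6), (8, 13), (11, 8), (11, 11), (12, 1), (12, 18), (16, 4), (16, 15)}; affine count = 12; |E(F_19)| = 13.

Discriminant check: Δ ∝ 4a³ + 27b² = 4·15³ + 27·12² = 4·3375 + 27·144 ≡ 3 (mod 19). Nonzero ⇒ E is nonsingular.
For each x ∈ F_19, compute rhs = x³ + 15·x + 12 mod 19, then count y ∈ F_19 with y² ≡ rhs.
  x = 0: rhs = 12, matching y values: none (0 points).
  x = 1: rhs = 9, matching y values: 3, 16 (2 points).
  x = 2: rhs = 12, matching y values: none (0 points).
  x = 3: rhs = 8, matching y values: none (0 points).
  x = 4: rhs = 3, matching y values: none (0 points).
  x = 5: rhs = 3, matching y values: none (0 points).
  x = 6: rhs = 14, matching y values: none (0 points).
  x = 7: rhs = 4, matching y values: 2, 17 (2 points).
  x = 8: rhs = 17, matching y values: 6, 13 (2 points).
  x = 9: rhs = 2, matching y values: none (0 points).
  x = 10: rhs = 3, matching y values: none (0 points).
  x = 11: rhs = 7, matching y values: 8, 11 (2 points).
  x = 12: rhs = 1, matching y values: 1, 18 (2 points).
  x = 13: rhs = 10, matching y values: none (0 points).
  x = 14: rhs = 2, matching y values: none (0 points).
  x = 15: rhs = 2, matching y values: none (0 points).
  x = 16: rhs = 16, matching y values: 4, 15 (2 points).
  x = 17: rhs = 12, matching y values: none (0 points).
  x = 18: rhs = 15, matching y values: none (0 points).
Total affine count: 12.
Full point count |E(F_19)| = 12 + 1 = 13.
Hasse bound: |13 − (19+1)| = |-7| = 7 ≤ 2√19 ≈ 8.7178 ✓.


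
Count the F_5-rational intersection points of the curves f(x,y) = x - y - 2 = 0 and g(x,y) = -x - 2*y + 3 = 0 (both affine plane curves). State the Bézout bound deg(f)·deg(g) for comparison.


Common zeros: {(4, 2)}; count = 1; Bézout bound = 1.

deg(f) = 1, deg(g) = 1, so Bézout bound = 1.
Scan x ∈ F_5. For each x, list the y ∈ F_5 with f(x, y) ≡ 0 and those with g(x, y) ≡ 0 (mod 5); the common zeros in that column are the intersection.
  x = 0: f ≡ 0 at y ∈ {3}; g ≡ 0 at y ∈ {4}; common: ∅.
  x = 1: f ≡ 0 at y ∈ {4}; g ≡ 0 at y ∈ {1}; common: ∅.
  x = 2: f ≡ 0 at y ∈ {0}; g ≡ 0 at y ∈ {3}; common: ∅.
  x = 3: f ≡ 0 at y ∈ {1}; g ≡ 0 at y ∈ {0}; common: ∅.
  x = 4: f ≡ 0 at y ∈ {2}; g ≡ 0 at y ∈ {2}; common: {2}.
Collecting: common zeros = {(4, 2)}, so the count is 1.
Comparison with the Bézout bound: 1 ≤ 1 = deg(f)·deg(g), as expected for curves with no common component (the bound is attained).


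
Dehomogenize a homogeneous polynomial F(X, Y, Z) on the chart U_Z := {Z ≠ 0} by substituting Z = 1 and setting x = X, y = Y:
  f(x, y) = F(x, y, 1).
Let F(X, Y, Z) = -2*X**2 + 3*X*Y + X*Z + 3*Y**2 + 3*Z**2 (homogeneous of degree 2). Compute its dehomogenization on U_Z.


f(x, y) = -2*x**2 + 3*x*y + x + 3*y**2 + 3

On U_Z we set Z = 1. Each monomial c·X^i·Y^j·Z^k in F becomes c·x^i·y^j·1^k = c·x^i·y^j.
Substituting Z = 1: F(X, Y, 1) = -2*x**2 + 3*x*y + x + 3*y**2 + 3.
Note: deg(f) ≤ deg(F) = 2; strict inequality happens when F is divisible by Z (lost terms).


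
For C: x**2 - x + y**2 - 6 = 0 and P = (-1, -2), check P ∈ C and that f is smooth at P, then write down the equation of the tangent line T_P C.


Tangent line at P: -3*x - 4*y - 11 = 0.

Step 1: f(-1, -2) = 0, so P lies on C.
Step 2: partial derivatives
  f_x(x, y) = 2*x - 1, f_y(x, y) = 2*y.
  f_x(P) = -3, f_y(P) = -4 (gradient nonzero, so P is smooth).
Step 3: tangent line at P: -3·(x − -1) + -4·(y − -2) = 0.
Expanding: -3*x - 4*y - 11 = 0.


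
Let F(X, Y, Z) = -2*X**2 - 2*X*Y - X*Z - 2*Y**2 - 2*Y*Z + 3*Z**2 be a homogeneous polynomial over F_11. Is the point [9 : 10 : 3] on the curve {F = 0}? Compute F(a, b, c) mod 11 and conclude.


F(9,10,3) ≡ 3 (mod 11); P is NOT on the curve.

Evaluate F(9, 10, 3) term-by-term (mod 11).
  -2*X**2 ↦ -2·81·1·1 = -162
  -2*X*Y ↦ -2·9·10·1 = -180
  -X*Z ↦ -1·9·1·3 = -27
  -2*Y**2 ↦ -2·1·100·1 = -200
  -2*Y*Z ↦ -2·1·10·3 = -60
  3*Z**2 ↦ 3·1·1·9 = 27
Sum: F(9, 10, 3) = (-162) + (-180) + (-27) + (-200) + (-60) + (27) = -602.
Reducing mod 11: -602 ≡ 3 (mod 11).
Since F(a, b, c) ≡ 3 ≠ 0 (mod 11), P does NOT lie on the curve.


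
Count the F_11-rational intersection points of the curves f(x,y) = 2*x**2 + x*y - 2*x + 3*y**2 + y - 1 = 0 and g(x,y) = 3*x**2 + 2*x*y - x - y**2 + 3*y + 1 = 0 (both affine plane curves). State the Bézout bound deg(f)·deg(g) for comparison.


Common zeros: ∅; count = 0; Bézout bound = 4.

deg(f) = 2, deg(g) = 2, so Bézout bound = 4.
Scan x ∈ F_11. For each x, list the y ∈ F_11 with f(x, y) ≡ 0 and those with g(x, y) ≡ 0 (mod 11); the common zeros in that column are the intersection.
  x = 0: f ≡ 0 at y ∈ ∅; g ≡ 0 at y ∈ ∅; common: ∅.
  x = 1: f ≡ 0 at y ∈ {4, 10}; g ≡ 0 at y ∈ {7, 9}; common: ∅.
  x = 2: f ≡ 0 at y ∈ ∅; g ≡ 0 at y ∈ {0, 7}; common: ∅.
  x = 3: f ≡ 0 at y ∈ {0, 6}; g ≡ 0 at y ∈ {1, 8}; common: ∅.
  x = 4: f ≡ 0 at y ∈ ∅; g ≡ 0 at y ∈ {1, 10}; common: ∅.
  x = 5: f ≡ 0 at y ∈ ∅; g ≡ 0 at y ∈ ∅; common: ∅.
  x = 6: f ≡ 0 at y ∈ {6, 10}; g ≡ 0 at y ∈ ∅; common: ∅.
  x = 7: f ≡ 0 at y ∈ {5, 7}; g ≡ 0 at y ∈ ∅; common: ∅.
  x = 8: f ≡ 0 at y ∈ {3, 5}; g ≡ 0 at y ∈ {9, 10}; common: ∅.
  x = 9: f ≡ 0 at y ∈ {0, 4}; g ≡ 0 at y ∈ ∅; common: ∅.
  x = 10: f ≡ 0 at y ∈ ∅; g ≡ 0 at y ∈ ∅; common: ∅.
Collecting: common zeros = ∅, so the count is 0.
Comparison with the Bézout bound: 0 ≤ 4 = deg(f)·deg(g), as expected for curves with no common component (the affine F_11-count falls short of the bound because intersections may lie at infinity, over extension fields, or carry multiplicity).


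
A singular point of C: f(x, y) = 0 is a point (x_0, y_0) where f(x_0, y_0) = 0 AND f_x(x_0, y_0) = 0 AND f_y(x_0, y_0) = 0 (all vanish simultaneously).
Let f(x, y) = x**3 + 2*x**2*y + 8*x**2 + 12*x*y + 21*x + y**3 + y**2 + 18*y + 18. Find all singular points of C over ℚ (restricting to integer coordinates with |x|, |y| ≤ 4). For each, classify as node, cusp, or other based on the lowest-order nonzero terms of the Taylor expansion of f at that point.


Singular points: {(-3, 0)}; classification: node.

Compute partial derivatives:
  f_x = 3*x**2 + 4*x*y + 16*x + 12*y + 21.
  f_y = 2*x**2 + 12*x + 3*y**2 + 2*y + 18.
Scan x_0 ∈ {−4, ..., 4}. For each x_0, f_y(x_0, y) is a polynomial in y; find its integer roots y ∈ {−4, ..., 4}, then test f_x and f at those candidates.
  x = -4: f_y(-4, y) = 3*y**2 + 2*y + 2; no integer root y with |y| ≤ 4.
  x = -3: f_y(-3, y) = 3*y**2 + 2*y; vanishes at y ∈ {0}. (-3, 0): f_x = 0, f = 0 — SINGULAR.
  x = -2: f_y(-2, y) = 3*y**2 + 2*y + 2; no integer root y with |y| ≤ 4.
  x = -1: f_y(-1, y) = 3*y**2 + 2*y + 8; no integer root y with |y| ≤ 4.
  x = 0: f_y(0, y) = 3*y**2 + 2*y + 18; no integer root y with |y| ≤ 4.
  x = 1: f_y(1, y) = 3*y**2 + 2*y + 32; no integer root y with |y| ≤ 4.
  x = 2: f_y(2, y) = 3*y**2 + 2*y + 50; no integer root y with |y| ≤ 4.
  x = 3: f_y(3, y) = 3*y**2 + 2*y + 72; no integer root y with |y| ≤ 4.
  x = 4: f_y(4, y) = 3*y**2 + 2*y + 98; no integer root y with |y| ≤ 4.
Only singular point on the grid: (-3, 0).
Classify: substitute x = -3 + u, y = 0 + v and expand: f = u**3 + 2*u**2*v - u**2 + v**3 + v**2.
No constant or linear terms (consistent with a singular point). Quadratic part: -u**2 + v**2. Cubic part: u**3 + 2*u**2*v + v**3.
The quadratic part v**2 - u**2 = (v − u)(v + u) splits into two distinct linear factors, so there are two distinct tangent lines y − 0 = ±(x − -3) — this is a node (ordinary double point).
Classification: node.


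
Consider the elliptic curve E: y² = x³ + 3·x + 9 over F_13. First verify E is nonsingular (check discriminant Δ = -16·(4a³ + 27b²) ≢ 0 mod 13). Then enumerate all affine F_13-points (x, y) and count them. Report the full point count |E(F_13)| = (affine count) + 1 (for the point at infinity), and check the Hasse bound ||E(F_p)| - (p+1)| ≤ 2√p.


Affine points = {(0, 3), (0, 10), (1, 0), (2, 6), (2, 7), (6, 3), (6, 10), (7, 3), (7, 10), (8, 5), (8, 8), (10, 5), (10, 8)}; affine count = 13; |E(F_13)| = 14.

Discriminant check: Δ ∝ 4a³ + 27b² = 4·3³ + 27·9² = 4·27 + 27·81 ≡ 7 (mod 13). Nonzero ⇒ E is nonsingular.
For each x ∈ F_13, compute rhs = x³ + 3·x + 9 mod 13, then count y ∈ F_13 with y² ≡ rhs.
  x = 0: rhs = 9, matching y values: 3, 10 (2 points).
  x = 1: rhs = 0, matching y values: 0 (1 points).
  x = 2: rhs = 10, matching y values: 6, 7 (2 points).
  x = 3: rhs = 6, matching y values: none (0 points).
  x = 4: rhs = 7, matching y values: none (0 points).
  x = 5: rhs = 6, matching y values: none (0 points).
  x = 6: rhs = 9, matching y values: 3, 10 (2 points).
  x = 7: rhs = 9, matching y values: 3, 10 (2 points).
  x = 8: rhs = 12, matching y values: 5, 8 (2 points).
  x = 9: rhs = 11, matching y values: none (0 points).
  x = 10: rhs = 12, matching y values: 5, 8 (2 points).
  x = 11: rhs = 8, matching y values: none (0 points).
  x = 12: rhs = 5, matching y values: none (0 points).
Total affine count: 13.
Full point count |E(F_13)| = 13 + 1 = 14.
Hasse bound: |14 − (13+1)| = |0| = 0 ≤ 2√13 ≈ 7.2111 ✓.


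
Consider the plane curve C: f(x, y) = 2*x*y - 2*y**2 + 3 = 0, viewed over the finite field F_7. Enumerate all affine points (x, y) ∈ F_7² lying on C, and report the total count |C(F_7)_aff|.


Affine F_7-points: {(1, 4), (3, 1), (3, 2), (4, 5), (4, 6), (6, 3)}; count = 6.

For each of the 49 pairs (x, y) ∈ F_7², evaluate f(x, y) mod 7. Record the zeros.
  x = 0: [0↦3, 1↦1, 2↦2, 3↦6, 4↦6, 5↦2, 6↦1]  zeros at y ∈ ∅
  x = 1: [0↦3, 1↦3, 2↦6, 3↦5, 4↦0, 5↦5, 6↦6]  zeros at y ∈ {4}
  x = 2: [0↦3, 1↦5, 2↦3, 3↦4, 4↦1, 5↦1, 6↦4]  zeros at y ∈ ∅
  x = 3: [0↦3, 1↦0, 2↦0, 3↦3, 4↦2, 5↦4, 6↦2]  zeros at y ∈ {1, 2}
  x = 4: [0↦3, 1↦2, 2↦4, 3↦2, 4↦3, 5↦0, 6↦0]  zeros at y ∈ {5, 6}
  x = 5: [0↦3, 1↦4, 2↦1, 3↦1, 4↦4, 5↦3, 6↦5]  zeros at y ∈ ∅
  x = 6: [0↦3, 1↦6, 2↦5, 3↦0, 4↦5, 5↦6, 6↦3]  zeros at y ∈ {3}
Collecting zeros: affine points = {(1, 4), (3, 1), (3, 2), (4, 5), (4, 6), (6, 3)}.
Total count |C(F_7)_aff| = 6.


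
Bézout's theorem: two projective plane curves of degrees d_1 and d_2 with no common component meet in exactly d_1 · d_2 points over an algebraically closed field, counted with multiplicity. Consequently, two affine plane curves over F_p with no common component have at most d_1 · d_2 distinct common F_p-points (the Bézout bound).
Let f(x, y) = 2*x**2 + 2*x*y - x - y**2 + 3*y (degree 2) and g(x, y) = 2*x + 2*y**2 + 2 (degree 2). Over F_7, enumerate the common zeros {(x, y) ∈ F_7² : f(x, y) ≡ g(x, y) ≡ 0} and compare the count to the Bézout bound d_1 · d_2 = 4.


Common zeros: {(4, 4)}; count = 1; Bézout bound = 4.

deg(f) = 2, deg(g) = 2, so Bézout bound = 4.
Scan x ∈ F_7. For each x, list the y ∈ F_7 with f(x, y) ≡ 0 and those with g(x, y) ≡ 0 (mod 7); the common zeros in that column are the intersection.
  x = 0: f ≡ 0 at y ∈ {0, 3}; g ≡ 0 at y ∈ ∅; common: ∅.
  x = 1: f ≡ 0 at y ∈ {2, 3}; g ≡ 0 at y ∈ ∅; common: ∅.
  x = 2: f ≡ 0 at y ∈ ∅; g ≡ 0 at y ∈ {2, 5}; common: ∅.
  x = 3: f ≡ 0 at y ∈ {4, 5}; g ≡ 0 at y ∈ ∅; common: ∅.
  x = 4: f ≡ 0 at y ∈ {0, 4}; g ≡ 0 at y ∈ {3, 4}; common: {4}.
  x = 5: f ≡ 0 at y ∈ ∅; g ≡ 0 at y ∈ {1, 6}; common: ∅.
  x = 6: f ≡ 0 at y ∈ ∅; g ≡ 0 at y ∈ {0}; common: ∅.
Collecting: common zeros = {(4, 4)}, so the count is 1.
Comparison with the Bézout bound: 1 ≤ 4 = deg(f)·deg(g), as expected for curves with no common component (the affine F_7-count falls short of the bound because intersections may lie at infinity, over extension fields, or carry multiplicity).


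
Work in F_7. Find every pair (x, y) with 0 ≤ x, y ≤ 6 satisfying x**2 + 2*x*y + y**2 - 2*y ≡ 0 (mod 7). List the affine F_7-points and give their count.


Affine F_7-points: {(0, 0), (0, 2), (2, 1), (2, 4), (3, 1), (3, 2), (4, 4)}; count = 7.

For each of the 49 pairs (x, y) ∈ F_7², evaluate f(x, y) mod 7. Record the zeros.
  x = 0: [0↦0, 1↦6, 2↦0, 3↦3, 4↦1, 5↦1, 6↦3]  zeros at y ∈ {0, 2}
  x = 1: [0↦1, 1↦2, 2↦5, 3↦3, 4↦3, 5↦5, 6↦2]  zeros at y ∈ ∅
  x = 2: [0↦4, 1↦0, 2↦5, 3↦5, 4↦0, 5↦4, 6↦3]  zeros at y ∈ {1, 4}
  x = 3: [0↦2, 1↦0, 2↦0, 3↦2, 4↦6, 5↦5, 6↦6]  zeros at y ∈ {1, 2}
  x = 4: [0↦2, 1↦2, 2↦4, 3↦1, 4↦0, 5↦1, 6↦4]  zeros at y ∈ {4}
  x = 5: [0↦4, 1↦6, 2↦3, 3↦2, 4↦3, 5↦6, 6↦4]  zeros at y ∈ ∅
  x = 6: [0↦1, 1↦5, 2↦4, 3↦5, 4↦1, 5↦6, 6↦6]  zeros at y ∈ ∅
Collecting zeros: affine points = {(0, 0), (0, 2), (2, 1), (2, 4), (3, 1), (3, 2), (4, 4)}.
Total count |C(F_7)_aff| = 7.


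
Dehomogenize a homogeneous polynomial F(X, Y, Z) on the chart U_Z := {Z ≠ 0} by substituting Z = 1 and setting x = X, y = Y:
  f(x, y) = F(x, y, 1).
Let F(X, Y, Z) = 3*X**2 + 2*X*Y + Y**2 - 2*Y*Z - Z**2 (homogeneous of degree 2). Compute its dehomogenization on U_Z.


f(x, y) = 3*x**2 + 2*x*y + y**2 - 2*y - 1

On U_Z we set Z = 1. Each monomial c·X^i·Y^j·Z^k in F becomes c·x^i·y^j·1^k = c·x^i·y^j.
Substituting Z = 1: F(X, Y, 1) = 3*x**2 + 2*x*y + y**2 - 2*y - 1.
Note: deg(f) ≤ deg(F) = 2; strict inequality happens when F is divisible by Z (lost terms).


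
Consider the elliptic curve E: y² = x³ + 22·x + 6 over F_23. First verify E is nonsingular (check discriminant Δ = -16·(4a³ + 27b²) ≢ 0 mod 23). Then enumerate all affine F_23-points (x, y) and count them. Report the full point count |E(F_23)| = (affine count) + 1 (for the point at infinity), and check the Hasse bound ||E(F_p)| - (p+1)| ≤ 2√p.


Affine points = {(0, 11), (0, 12), (1, 11), (1, 12), (2, 9), (2, 14), (6, 3), (6, 20), (8, 2), (8, 21), (9, 6), (9, 17), (15, 10), (15, 13), (17, 7), (17, 16), (18, 1), (18, 22), (21, 0), (22, 11), (22, 12)}; affine count = 21; |E(F_23)| = 22.

Discriminant check: Δ ∝ 4a³ + 27b² = 4·22³ + 27·6² = 4·10648 + 27·36 ≡ 2 (mod 23). Nonzero ⇒ E is nonsingular.
For each x ∈ F_23, compute rhs = x³ + 22·x + 6 mod 23, then count y ∈ F_23 with y² ≡ rhs.
  x = 0: rhs = 6, matching y values: 11, 12 (2 points).
  x = 1: rhs = 6, matching y values: 11, 12 (2 points).
  x = 2: rhs = 12, matching y values: 9, 14 (2 points).
  x = 3: rhs = 7, matching y values: none (0 points).
  x = 4: rhs = 20, matching y values: none (0 points).
  x = 5: rhs = 11, matching y values: none (0 points).
  x = 6: rhs = 9, matching y values: 3, 20 (2 points).
  x = 7: rhs = 20, matching y values: none (0 points).
  x = 8: rhs = 4, matching y values: 2, 21 (2 points).
  x = 9: rhs = 13, matching y values: 6, 17 (2 points).
  x = 10: rhs = 7, matching y values: none (0 points).
  x = 11: rhs = 15, matching y values: none (0 points).
  x = 12: rhs = 20, matching y values: none (0 points).
  x = 13: rhs = 5, matching y values: none (0 points).
  x = 14: rhs = 22, matching y values: none (0 points).
  x = 15: rhs = 8, matching y values: 10, 13 (2 points).
  x = 16: rhs = 15, matching y values: none (0 points).
  x = 17: rhs = 3, matching y values: 7, 16 (2 points).
  x = 18: rhs = 1, matching y values: 1, 22 (2 points).
  x = 19: rhs = 15, matching y values: none (0 points).
  x = 20: rhs = 5, matching y values: none (0 points).
  x = 21: rhs = 0, matching y values: 0 (1 points).
  x = 22: rhs = 6, matching y values: 11, 12 (2 points).
Total affine count: 21.
Full point count |E(F_23)| = 21 + 1 = 22.
Hasse bound: |22 − (23+1)| = |-2| = 2 ≤ 2√23 ≈ 9.5917 ✓.


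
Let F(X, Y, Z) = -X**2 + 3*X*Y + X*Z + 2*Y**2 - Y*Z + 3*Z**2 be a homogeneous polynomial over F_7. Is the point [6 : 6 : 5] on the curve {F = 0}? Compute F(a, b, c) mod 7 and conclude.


F(6,6,5) ≡ 2 (mod 7); P is NOT on the curve.

Evaluate F(6, 6, 5) term-by-term (mod 7).
  -X**2 ↦ -1·36·1·1 = -36
  3*X*Y ↦ 3·6·6·1 = 108
  X*Z ↦ 1·6·1·5 = 30
  2*Y**2 ↦ 2·1·36·1 = 72
  -Y*Z ↦ -1·1·6·5 = -30
  3*Z**2 ↦ 3·1·1·25 = 75
Sum: F(6, 6, 5) = (-36) + (108) + (30) + (72) + (-30) + (75) = 219.
Reducing mod 7: 219 ≡ 2 (mod 7).
Since F(a, b, c) ≡ 2 ≠ 0 (mod 7), P does NOT lie on the curve.


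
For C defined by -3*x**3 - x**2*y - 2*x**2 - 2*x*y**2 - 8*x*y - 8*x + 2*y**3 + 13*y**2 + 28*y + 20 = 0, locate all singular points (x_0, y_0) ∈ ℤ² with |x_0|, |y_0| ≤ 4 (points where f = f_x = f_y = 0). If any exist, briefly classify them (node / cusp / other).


Singular points: {(0, -2)}; classification: cusp.

Compute partial derivatives:
  f_x = -9*x**2 - 2*x*y - 4*x - 2*y**2 - 8*y - 8.
  f_y = -x**2 - 4*x*y - 8*x + 6*y**2 + 26*y + 28.
Scan x_0 ∈ {−4, ..., 4}. For each x_0, f_y(x_0, y) is a polynomial in y; find its integer roots y ∈ {−4, ..., 4}, then test f_x and f at those candidates.
  x = -4: f_y(-4, y) = 6*y**2 + 42*y + 44; no integer root y with |y| ≤ 4.
  x = -3: f_y(-3, y) = 6*y**2 + 38*y + 43; no integer root y with |y| ≤ 4.
  x = -2: f_y(-2, y) = 6*y**2 + 34*y + 40; vanishes at y ∈ {-4}. (-2, -4): f_x = -52 ≠ 0.
  x = -1: f_y(-1, y) = 6*y**2 + 30*y + 35; no integer root y with |y| ≤ 4.
  x = 0: f_y(0, y) = 6*y**2 + 26*y + 28; vanishes at y ∈ {-2}. (0, -2): f_x = 0, f = 0 — SINGULAR.
  x = 1: f_y(1, y) = 6*y**2 + 22*y + 19; no integer root y with |y| ≤ 4.
  x = 2: f_y(2, y) = 6*y**2 + 18*y + 8; no integer root y with |y| ≤ 4.
  x = 3: f_y(3, y) = 6*y**2 + 14*y - 5; no integer root y with |y| ≤ 4.
  x = 4: f_y(4, y) = 6*y**2 + 10*y - 20; no integer root y with |y| ≤ 4.
Only singular point on the grid: (0, -2).
Classify: substitute x = 0 + u, y = -2 + v and expand: f = -3*u**3 - u**2*v - 2*u*v**2 + 2*v**3 + v**2.
No constant or linear terms (consistent with a singular point). Quadratic part: v**2. Cubic part: -3*u**3 - u**2*v - 2*u*v**2 + 2*v**3.
The quadratic part v**2 is a perfect square, so there is a single (double) tangent line v = 0, i.e. y = -2. Restricting the cubic part to that line (v = 0) leaves -3*u**3 ≠ 0, so f is not divisible by v and the branch is v² ≈ 3*u**3 to lowest order — this is a cusp.
Classification: cusp.


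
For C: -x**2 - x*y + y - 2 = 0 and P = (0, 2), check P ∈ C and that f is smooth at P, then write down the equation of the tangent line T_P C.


Tangent line at P: -2*x + y - 2 = 0.

Step 1: f(0, 2) = 0, so P lies on C.
Step 2: partial derivatives
  f_x(x, y) = -2*x - y, f_y(x, y) = 1 - x.
  f_x(P) = -2, f_y(P) = 1 (gradient nonzero, so P is smooth).
Step 3: tangent line at P: -2·(x − 0) + 1·(y − 2) = 0.
Expanding: -2*x + y - 2 = 0.


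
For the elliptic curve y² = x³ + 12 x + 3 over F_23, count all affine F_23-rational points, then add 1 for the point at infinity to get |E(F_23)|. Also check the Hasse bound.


Affine points = {(0, 7), (0, 16), (1, 4), (1, 19), (2, 9), (2, 14), (4, 0), (5, 2), (5, 21), (7, 4), (7, 19), (8, 6), (8, 17), (9, 9), (9, 14), (12, 9), (12, 14), (15, 4), (15, 19), (16, 6), (16, 17), (18, 5), (18, 18), (19, 11), (19, 12), (20, 3), (20, 20), (22, 6), (22, 17)}; affine count = 29; |E(F_23)| = 30.

Discriminant check: Δ ∝ 4a³ + 27b² = 4·12³ + 27·3² = 4·1728 + 27·9 ≡ 2 (mod 23). Nonzero ⇒ E is nonsingular.
For each x ∈ F_23, compute rhs = x³ + 12·x + 3 mod 23, then count y ∈ F_23 with y² ≡ rhs.
  x = 0: rhs = 3, matching y values: 7, 16 (2 points).
  x = 1: rhs = 16, matching y values: 4, 19 (2 points).
  x = 2: rhs = 12, matching y values: 9, 14 (2 points).
  x = 3: rhs = 20, matching y values: none (0 points).
  x = 4: rhs = 0, matching y values: 0 (1 points).
  x = 5: rhs = 4, matching y values: 2, 21 (2 points).
  x = 6: rhs = 15, matching y values: none (0 points).
  x = 7: rhs = 16, matching y values: 4, 19 (2 points).
  x = 8: rhs = 13, matching y values: 6, 17 (2 points).
  x = 9: rhs = 12, matching y values: 9, 14 (2 points).
  x = 10: rhs = 19, matching y values: none (0 points).
  x = 11: rhs = 17, matching y values: none (0 points).
  x = 12: rhs = 12, matching y values: 9, 14 (2 points).
  x = 13: rhs = 10, matching y values: none (0 points).
  x = 14: rhs = 17, matching y values: none (0 points).
  x = 15: rhs = 16, matching y values: 4, 19 (2 points).
  x = 16: rhs = 13, matching y values: 6, 17 (2 points).
  x = 17: rhs = 14, matching y values: none (0 points).
  x = 18: rhs = 2, matching y values: 5, 18 (2 points).
  x = 19: rhs = 6, matching y values: 11, 12 (2 points).
  x = 20: rhs = 9, matching y values: 3, 20 (2 points).
  x = 21: rhs = 17, matching y values: none (0 points).
  x = 22: rhs = 13, matching y values: 6, 17 (2 points).
Total affine count: 29.
Full point count |E(F_23)| = 29 + 1 = 30.
Hasse bound: |30 − (23+1)| = |6| = 6 ≤ 2√23 ≈ 9.5917 ✓.


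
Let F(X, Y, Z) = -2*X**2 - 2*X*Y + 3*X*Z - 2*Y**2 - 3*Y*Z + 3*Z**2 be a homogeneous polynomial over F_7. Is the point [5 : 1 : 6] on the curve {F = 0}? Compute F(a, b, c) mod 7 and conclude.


F(5,1,6) ≡ 6 (mod 7); P is NOT on the curve.

Evaluate F(5, 1, 6) term-by-term (mod 7).
  -2*X**2 ↦ -2·25·1·1 = -50
  -2*X*Y ↦ -2·5·1·1 = -10
  3*X*Z ↦ 3·5·1·6 = 90
  -2*Y**2 ↦ -2·1·1·1 = -2
  -3*Y*Z ↦ -3·1·1·6 = -18
  3*Z**2 ↦ 3·1·1·36 = 108
Sum: F(5, 1, 6) = (-50) + (-10) + (90) + (-2) + (-18) + (108) = 118.
Reducing mod 7: 118 ≡ 6 (mod 7).
Since F(a, b, c) ≡ 6 ≠ 0 (mod 7), P does NOT lie on the curve.
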